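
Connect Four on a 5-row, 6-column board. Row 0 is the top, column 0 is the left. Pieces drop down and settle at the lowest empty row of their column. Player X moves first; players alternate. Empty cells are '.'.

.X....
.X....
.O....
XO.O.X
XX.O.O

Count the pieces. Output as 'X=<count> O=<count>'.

X=6 O=5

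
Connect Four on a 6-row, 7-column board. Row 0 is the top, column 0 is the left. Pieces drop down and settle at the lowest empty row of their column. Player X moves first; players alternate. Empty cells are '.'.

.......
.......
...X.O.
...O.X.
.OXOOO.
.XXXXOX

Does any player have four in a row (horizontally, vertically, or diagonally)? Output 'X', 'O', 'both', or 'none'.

X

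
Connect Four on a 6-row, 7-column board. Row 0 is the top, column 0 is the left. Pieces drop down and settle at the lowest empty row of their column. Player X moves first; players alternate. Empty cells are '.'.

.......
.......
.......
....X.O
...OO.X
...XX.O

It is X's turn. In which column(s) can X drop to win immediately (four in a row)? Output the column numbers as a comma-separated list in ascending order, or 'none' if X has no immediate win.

col 0: drop X → no win
col 1: drop X → no win
col 2: drop X → no win
col 3: drop X → no win
col 4: drop X → no win
col 5: drop X → no win
col 6: drop X → no win

Answer: none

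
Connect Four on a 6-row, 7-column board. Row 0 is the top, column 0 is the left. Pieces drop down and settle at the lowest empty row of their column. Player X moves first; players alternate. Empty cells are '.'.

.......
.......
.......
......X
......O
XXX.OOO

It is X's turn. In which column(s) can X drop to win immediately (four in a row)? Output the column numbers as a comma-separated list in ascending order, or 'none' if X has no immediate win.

col 0: drop X → no win
col 1: drop X → no win
col 2: drop X → no win
col 3: drop X → WIN!
col 4: drop X → no win
col 5: drop X → no win
col 6: drop X → no win

Answer: 3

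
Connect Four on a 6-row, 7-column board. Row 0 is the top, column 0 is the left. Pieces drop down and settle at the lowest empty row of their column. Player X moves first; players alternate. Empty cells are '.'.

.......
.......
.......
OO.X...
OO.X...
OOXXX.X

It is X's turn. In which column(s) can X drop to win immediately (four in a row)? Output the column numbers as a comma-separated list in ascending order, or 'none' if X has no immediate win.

Answer: 3,5

Derivation:
col 0: drop X → no win
col 1: drop X → no win
col 2: drop X → no win
col 3: drop X → WIN!
col 4: drop X → no win
col 5: drop X → WIN!
col 6: drop X → no win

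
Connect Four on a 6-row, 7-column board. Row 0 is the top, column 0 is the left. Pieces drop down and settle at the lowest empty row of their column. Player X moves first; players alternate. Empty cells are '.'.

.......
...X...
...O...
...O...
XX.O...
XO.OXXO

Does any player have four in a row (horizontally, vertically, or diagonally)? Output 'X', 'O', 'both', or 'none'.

O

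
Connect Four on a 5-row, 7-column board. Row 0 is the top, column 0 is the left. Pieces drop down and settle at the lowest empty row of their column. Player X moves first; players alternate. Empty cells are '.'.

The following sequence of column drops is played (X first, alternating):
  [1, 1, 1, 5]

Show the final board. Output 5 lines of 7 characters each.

Answer: .......
.......
.X.....
.O.....
.X...O.

Derivation:
Move 1: X drops in col 1, lands at row 4
Move 2: O drops in col 1, lands at row 3
Move 3: X drops in col 1, lands at row 2
Move 4: O drops in col 5, lands at row 4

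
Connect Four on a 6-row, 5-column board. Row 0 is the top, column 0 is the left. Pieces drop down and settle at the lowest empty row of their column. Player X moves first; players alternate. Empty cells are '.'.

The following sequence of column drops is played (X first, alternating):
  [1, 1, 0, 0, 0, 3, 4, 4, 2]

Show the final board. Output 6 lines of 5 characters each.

Answer: .....
.....
.....
X....
OO..O
XXXOX

Derivation:
Move 1: X drops in col 1, lands at row 5
Move 2: O drops in col 1, lands at row 4
Move 3: X drops in col 0, lands at row 5
Move 4: O drops in col 0, lands at row 4
Move 5: X drops in col 0, lands at row 3
Move 6: O drops in col 3, lands at row 5
Move 7: X drops in col 4, lands at row 5
Move 8: O drops in col 4, lands at row 4
Move 9: X drops in col 2, lands at row 5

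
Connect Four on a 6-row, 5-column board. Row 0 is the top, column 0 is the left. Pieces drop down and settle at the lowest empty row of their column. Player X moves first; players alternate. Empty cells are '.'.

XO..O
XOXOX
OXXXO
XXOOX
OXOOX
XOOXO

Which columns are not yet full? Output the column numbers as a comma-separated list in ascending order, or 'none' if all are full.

col 0: top cell = 'X' → FULL
col 1: top cell = 'O' → FULL
col 2: top cell = '.' → open
col 3: top cell = '.' → open
col 4: top cell = 'O' → FULL

Answer: 2,3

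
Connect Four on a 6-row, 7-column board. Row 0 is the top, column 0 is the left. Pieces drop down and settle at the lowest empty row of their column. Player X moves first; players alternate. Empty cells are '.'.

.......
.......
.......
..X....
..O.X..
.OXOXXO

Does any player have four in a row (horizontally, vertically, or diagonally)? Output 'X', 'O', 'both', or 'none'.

none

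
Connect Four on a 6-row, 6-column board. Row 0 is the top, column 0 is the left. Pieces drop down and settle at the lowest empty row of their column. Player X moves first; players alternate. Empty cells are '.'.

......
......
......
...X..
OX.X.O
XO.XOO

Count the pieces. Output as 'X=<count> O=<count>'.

X=5 O=5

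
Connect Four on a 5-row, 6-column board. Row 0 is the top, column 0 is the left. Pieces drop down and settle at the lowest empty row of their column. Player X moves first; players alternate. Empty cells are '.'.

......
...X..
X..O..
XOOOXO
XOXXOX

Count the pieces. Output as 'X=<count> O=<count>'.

X=8 O=7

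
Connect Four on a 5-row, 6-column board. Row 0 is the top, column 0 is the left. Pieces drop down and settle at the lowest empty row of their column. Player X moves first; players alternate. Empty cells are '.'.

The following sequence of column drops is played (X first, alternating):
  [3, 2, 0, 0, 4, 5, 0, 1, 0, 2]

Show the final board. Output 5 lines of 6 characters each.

Move 1: X drops in col 3, lands at row 4
Move 2: O drops in col 2, lands at row 4
Move 3: X drops in col 0, lands at row 4
Move 4: O drops in col 0, lands at row 3
Move 5: X drops in col 4, lands at row 4
Move 6: O drops in col 5, lands at row 4
Move 7: X drops in col 0, lands at row 2
Move 8: O drops in col 1, lands at row 4
Move 9: X drops in col 0, lands at row 1
Move 10: O drops in col 2, lands at row 3

Answer: ......
X.....
X.....
O.O...
XOOXXO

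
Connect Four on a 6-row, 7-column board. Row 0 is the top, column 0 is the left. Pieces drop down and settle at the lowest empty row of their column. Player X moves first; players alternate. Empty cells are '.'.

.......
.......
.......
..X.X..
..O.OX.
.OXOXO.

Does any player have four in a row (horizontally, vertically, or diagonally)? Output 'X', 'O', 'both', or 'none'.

none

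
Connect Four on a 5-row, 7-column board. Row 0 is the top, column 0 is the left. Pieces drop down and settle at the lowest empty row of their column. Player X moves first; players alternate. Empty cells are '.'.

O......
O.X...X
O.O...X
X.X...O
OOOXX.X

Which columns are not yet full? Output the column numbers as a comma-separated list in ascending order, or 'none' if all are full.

col 0: top cell = 'O' → FULL
col 1: top cell = '.' → open
col 2: top cell = '.' → open
col 3: top cell = '.' → open
col 4: top cell = '.' → open
col 5: top cell = '.' → open
col 6: top cell = '.' → open

Answer: 1,2,3,4,5,6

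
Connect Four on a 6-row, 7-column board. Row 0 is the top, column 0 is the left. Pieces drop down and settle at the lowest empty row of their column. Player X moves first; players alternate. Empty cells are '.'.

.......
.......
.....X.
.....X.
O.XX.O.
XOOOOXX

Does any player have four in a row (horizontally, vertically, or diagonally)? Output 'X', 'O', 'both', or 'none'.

O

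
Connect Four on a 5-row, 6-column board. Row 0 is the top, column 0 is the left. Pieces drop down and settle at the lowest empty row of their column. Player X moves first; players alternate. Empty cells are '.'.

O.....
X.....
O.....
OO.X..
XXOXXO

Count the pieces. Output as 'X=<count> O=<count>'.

X=6 O=6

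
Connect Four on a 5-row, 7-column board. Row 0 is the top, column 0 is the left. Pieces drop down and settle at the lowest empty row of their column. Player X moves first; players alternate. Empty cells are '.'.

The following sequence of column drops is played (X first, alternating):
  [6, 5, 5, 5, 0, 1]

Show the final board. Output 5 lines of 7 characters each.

Answer: .......
.......
.....O.
.....X.
XO...OX

Derivation:
Move 1: X drops in col 6, lands at row 4
Move 2: O drops in col 5, lands at row 4
Move 3: X drops in col 5, lands at row 3
Move 4: O drops in col 5, lands at row 2
Move 5: X drops in col 0, lands at row 4
Move 6: O drops in col 1, lands at row 4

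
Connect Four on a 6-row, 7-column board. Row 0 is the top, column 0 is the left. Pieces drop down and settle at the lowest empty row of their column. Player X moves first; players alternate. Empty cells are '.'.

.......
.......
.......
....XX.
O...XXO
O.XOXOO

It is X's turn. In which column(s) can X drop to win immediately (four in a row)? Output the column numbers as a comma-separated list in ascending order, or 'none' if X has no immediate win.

Answer: 4

Derivation:
col 0: drop X → no win
col 1: drop X → no win
col 2: drop X → no win
col 3: drop X → no win
col 4: drop X → WIN!
col 5: drop X → no win
col 6: drop X → no win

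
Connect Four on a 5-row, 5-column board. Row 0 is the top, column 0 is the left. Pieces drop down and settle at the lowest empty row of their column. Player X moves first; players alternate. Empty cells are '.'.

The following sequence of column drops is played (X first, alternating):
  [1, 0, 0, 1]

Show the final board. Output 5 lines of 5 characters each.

Answer: .....
.....
.....
XO...
OX...

Derivation:
Move 1: X drops in col 1, lands at row 4
Move 2: O drops in col 0, lands at row 4
Move 3: X drops in col 0, lands at row 3
Move 4: O drops in col 1, lands at row 3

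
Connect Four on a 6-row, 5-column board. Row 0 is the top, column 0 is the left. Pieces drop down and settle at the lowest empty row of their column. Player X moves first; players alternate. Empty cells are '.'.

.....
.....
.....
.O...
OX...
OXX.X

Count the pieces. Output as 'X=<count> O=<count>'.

X=4 O=3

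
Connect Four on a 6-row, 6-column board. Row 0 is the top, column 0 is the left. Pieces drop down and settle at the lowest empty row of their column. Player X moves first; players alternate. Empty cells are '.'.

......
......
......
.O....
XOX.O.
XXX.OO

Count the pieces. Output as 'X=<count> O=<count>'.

X=5 O=5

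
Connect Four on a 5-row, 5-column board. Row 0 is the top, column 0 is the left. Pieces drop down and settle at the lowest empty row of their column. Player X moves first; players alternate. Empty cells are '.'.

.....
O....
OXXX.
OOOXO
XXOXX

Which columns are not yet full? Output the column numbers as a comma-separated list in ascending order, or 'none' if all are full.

col 0: top cell = '.' → open
col 1: top cell = '.' → open
col 2: top cell = '.' → open
col 3: top cell = '.' → open
col 4: top cell = '.' → open

Answer: 0,1,2,3,4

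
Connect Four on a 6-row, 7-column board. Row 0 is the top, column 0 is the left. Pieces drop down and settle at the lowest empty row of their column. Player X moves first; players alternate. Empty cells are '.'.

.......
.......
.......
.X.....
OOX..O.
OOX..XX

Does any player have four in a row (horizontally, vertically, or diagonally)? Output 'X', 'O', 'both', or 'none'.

none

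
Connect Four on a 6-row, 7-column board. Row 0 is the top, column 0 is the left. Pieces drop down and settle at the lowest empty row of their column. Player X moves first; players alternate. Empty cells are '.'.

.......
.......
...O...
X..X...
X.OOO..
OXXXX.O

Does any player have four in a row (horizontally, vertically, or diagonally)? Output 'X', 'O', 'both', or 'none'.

X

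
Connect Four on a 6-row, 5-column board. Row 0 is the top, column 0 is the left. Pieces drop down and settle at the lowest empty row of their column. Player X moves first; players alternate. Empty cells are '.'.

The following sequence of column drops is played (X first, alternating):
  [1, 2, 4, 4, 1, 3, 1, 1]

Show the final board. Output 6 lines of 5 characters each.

Answer: .....
.....
.O...
.X...
.X..O
.XOOX

Derivation:
Move 1: X drops in col 1, lands at row 5
Move 2: O drops in col 2, lands at row 5
Move 3: X drops in col 4, lands at row 5
Move 4: O drops in col 4, lands at row 4
Move 5: X drops in col 1, lands at row 4
Move 6: O drops in col 3, lands at row 5
Move 7: X drops in col 1, lands at row 3
Move 8: O drops in col 1, lands at row 2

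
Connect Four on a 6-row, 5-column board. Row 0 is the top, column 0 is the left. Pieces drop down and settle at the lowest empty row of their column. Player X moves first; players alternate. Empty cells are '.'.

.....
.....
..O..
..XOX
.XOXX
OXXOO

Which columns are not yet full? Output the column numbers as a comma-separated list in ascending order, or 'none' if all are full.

Answer: 0,1,2,3,4

Derivation:
col 0: top cell = '.' → open
col 1: top cell = '.' → open
col 2: top cell = '.' → open
col 3: top cell = '.' → open
col 4: top cell = '.' → open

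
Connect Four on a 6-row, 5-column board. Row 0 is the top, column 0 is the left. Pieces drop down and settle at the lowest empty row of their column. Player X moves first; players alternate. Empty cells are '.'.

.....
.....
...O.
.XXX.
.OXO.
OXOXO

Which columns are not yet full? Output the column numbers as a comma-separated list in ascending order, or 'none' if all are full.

col 0: top cell = '.' → open
col 1: top cell = '.' → open
col 2: top cell = '.' → open
col 3: top cell = '.' → open
col 4: top cell = '.' → open

Answer: 0,1,2,3,4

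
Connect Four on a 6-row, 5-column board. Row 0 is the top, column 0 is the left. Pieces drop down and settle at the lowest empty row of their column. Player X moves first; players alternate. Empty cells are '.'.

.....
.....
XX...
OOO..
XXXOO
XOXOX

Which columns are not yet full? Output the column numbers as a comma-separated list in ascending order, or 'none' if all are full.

col 0: top cell = '.' → open
col 1: top cell = '.' → open
col 2: top cell = '.' → open
col 3: top cell = '.' → open
col 4: top cell = '.' → open

Answer: 0,1,2,3,4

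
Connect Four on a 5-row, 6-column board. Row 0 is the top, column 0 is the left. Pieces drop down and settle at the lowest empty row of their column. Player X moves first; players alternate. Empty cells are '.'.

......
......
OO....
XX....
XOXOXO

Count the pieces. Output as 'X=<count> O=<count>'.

X=5 O=5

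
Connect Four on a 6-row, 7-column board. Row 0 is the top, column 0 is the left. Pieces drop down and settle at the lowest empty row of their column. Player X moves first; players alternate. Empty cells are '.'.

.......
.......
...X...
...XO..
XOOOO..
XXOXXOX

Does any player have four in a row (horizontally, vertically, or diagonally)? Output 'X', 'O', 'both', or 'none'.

O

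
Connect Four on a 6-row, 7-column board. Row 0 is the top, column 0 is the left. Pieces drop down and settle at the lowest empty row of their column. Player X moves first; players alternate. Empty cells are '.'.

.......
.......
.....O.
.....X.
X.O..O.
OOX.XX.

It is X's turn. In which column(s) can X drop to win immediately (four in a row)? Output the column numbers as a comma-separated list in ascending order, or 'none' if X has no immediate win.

Answer: 3

Derivation:
col 0: drop X → no win
col 1: drop X → no win
col 2: drop X → no win
col 3: drop X → WIN!
col 4: drop X → no win
col 5: drop X → no win
col 6: drop X → no win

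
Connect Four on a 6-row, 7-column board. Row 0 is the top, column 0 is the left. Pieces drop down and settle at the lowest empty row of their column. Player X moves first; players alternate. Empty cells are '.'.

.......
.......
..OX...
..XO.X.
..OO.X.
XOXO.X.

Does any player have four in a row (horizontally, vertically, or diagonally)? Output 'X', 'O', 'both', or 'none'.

none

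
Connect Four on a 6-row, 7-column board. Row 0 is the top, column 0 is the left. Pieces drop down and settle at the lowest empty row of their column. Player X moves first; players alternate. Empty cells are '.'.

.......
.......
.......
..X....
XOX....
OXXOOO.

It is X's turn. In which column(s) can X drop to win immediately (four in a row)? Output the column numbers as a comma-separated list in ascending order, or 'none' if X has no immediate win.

col 0: drop X → no win
col 1: drop X → no win
col 2: drop X → WIN!
col 3: drop X → no win
col 4: drop X → no win
col 5: drop X → no win
col 6: drop X → no win

Answer: 2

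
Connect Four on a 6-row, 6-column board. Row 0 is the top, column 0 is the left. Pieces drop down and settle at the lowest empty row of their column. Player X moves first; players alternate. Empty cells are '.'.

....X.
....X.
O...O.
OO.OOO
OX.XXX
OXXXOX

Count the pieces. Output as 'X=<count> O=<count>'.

X=10 O=10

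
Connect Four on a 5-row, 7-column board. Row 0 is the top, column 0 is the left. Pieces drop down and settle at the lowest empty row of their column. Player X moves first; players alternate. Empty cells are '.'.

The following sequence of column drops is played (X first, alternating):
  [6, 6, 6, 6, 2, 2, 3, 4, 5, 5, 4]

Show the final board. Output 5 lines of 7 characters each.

Answer: .......
......O
......X
..O.XOO
..XXOXX

Derivation:
Move 1: X drops in col 6, lands at row 4
Move 2: O drops in col 6, lands at row 3
Move 3: X drops in col 6, lands at row 2
Move 4: O drops in col 6, lands at row 1
Move 5: X drops in col 2, lands at row 4
Move 6: O drops in col 2, lands at row 3
Move 7: X drops in col 3, lands at row 4
Move 8: O drops in col 4, lands at row 4
Move 9: X drops in col 5, lands at row 4
Move 10: O drops in col 5, lands at row 3
Move 11: X drops in col 4, lands at row 3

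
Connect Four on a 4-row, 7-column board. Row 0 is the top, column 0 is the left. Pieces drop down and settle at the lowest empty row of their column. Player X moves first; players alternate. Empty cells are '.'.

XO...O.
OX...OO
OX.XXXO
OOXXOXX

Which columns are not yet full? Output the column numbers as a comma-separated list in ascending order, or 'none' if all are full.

Answer: 2,3,4,6

Derivation:
col 0: top cell = 'X' → FULL
col 1: top cell = 'O' → FULL
col 2: top cell = '.' → open
col 3: top cell = '.' → open
col 4: top cell = '.' → open
col 5: top cell = 'O' → FULL
col 6: top cell = '.' → open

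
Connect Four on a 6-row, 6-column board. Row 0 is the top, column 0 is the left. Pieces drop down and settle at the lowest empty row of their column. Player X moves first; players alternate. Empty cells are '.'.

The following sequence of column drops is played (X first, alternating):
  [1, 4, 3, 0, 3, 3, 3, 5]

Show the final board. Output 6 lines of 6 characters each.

Move 1: X drops in col 1, lands at row 5
Move 2: O drops in col 4, lands at row 5
Move 3: X drops in col 3, lands at row 5
Move 4: O drops in col 0, lands at row 5
Move 5: X drops in col 3, lands at row 4
Move 6: O drops in col 3, lands at row 3
Move 7: X drops in col 3, lands at row 2
Move 8: O drops in col 5, lands at row 5

Answer: ......
......
...X..
...O..
...X..
OX.XOO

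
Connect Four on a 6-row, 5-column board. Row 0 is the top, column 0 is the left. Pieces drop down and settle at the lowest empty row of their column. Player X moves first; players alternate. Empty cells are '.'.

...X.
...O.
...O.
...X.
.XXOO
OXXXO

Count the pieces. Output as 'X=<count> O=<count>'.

X=7 O=6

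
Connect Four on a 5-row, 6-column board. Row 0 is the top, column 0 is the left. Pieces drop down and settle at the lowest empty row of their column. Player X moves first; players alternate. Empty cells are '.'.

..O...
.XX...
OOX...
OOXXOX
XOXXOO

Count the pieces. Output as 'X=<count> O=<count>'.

X=9 O=9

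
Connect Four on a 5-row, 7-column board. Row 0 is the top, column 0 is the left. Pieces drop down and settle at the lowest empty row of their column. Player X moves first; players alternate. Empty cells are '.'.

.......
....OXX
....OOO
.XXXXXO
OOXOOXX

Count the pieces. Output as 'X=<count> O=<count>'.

X=10 O=9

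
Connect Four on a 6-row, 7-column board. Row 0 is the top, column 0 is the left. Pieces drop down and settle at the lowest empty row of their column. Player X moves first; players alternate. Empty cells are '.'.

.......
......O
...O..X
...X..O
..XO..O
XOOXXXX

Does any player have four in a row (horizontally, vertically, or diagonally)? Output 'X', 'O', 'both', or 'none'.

X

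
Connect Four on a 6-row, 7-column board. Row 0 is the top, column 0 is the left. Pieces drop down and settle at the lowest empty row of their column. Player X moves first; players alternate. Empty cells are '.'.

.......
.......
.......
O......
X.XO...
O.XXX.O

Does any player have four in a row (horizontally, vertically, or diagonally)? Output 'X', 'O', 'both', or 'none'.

none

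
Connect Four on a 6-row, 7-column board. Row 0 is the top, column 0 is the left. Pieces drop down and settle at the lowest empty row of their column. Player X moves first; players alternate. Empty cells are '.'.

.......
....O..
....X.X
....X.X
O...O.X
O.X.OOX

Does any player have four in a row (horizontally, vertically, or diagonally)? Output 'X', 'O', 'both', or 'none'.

X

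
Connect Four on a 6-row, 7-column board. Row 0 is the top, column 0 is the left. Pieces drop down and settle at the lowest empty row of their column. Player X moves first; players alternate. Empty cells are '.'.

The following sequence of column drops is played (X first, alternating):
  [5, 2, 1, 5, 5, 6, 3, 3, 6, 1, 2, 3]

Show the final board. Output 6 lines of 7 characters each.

Answer: .......
.......
.......
...O.X.
.OXO.OX
.XOX.XO

Derivation:
Move 1: X drops in col 5, lands at row 5
Move 2: O drops in col 2, lands at row 5
Move 3: X drops in col 1, lands at row 5
Move 4: O drops in col 5, lands at row 4
Move 5: X drops in col 5, lands at row 3
Move 6: O drops in col 6, lands at row 5
Move 7: X drops in col 3, lands at row 5
Move 8: O drops in col 3, lands at row 4
Move 9: X drops in col 6, lands at row 4
Move 10: O drops in col 1, lands at row 4
Move 11: X drops in col 2, lands at row 4
Move 12: O drops in col 3, lands at row 3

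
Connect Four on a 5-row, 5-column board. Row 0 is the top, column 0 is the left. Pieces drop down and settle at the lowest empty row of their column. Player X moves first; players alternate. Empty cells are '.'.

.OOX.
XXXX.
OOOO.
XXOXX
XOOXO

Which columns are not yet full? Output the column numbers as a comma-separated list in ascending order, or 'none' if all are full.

Answer: 0,4

Derivation:
col 0: top cell = '.' → open
col 1: top cell = 'O' → FULL
col 2: top cell = 'O' → FULL
col 3: top cell = 'X' → FULL
col 4: top cell = '.' → open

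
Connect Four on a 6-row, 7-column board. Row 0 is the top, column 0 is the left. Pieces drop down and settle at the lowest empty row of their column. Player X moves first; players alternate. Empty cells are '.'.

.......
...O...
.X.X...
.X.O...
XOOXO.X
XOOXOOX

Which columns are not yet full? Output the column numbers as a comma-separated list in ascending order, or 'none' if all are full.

Answer: 0,1,2,3,4,5,6

Derivation:
col 0: top cell = '.' → open
col 1: top cell = '.' → open
col 2: top cell = '.' → open
col 3: top cell = '.' → open
col 4: top cell = '.' → open
col 5: top cell = '.' → open
col 6: top cell = '.' → open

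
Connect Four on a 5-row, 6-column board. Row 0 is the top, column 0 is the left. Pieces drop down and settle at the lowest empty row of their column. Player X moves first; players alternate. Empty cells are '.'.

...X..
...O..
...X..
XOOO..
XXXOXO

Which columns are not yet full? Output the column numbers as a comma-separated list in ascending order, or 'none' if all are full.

Answer: 0,1,2,4,5

Derivation:
col 0: top cell = '.' → open
col 1: top cell = '.' → open
col 2: top cell = '.' → open
col 3: top cell = 'X' → FULL
col 4: top cell = '.' → open
col 5: top cell = '.' → open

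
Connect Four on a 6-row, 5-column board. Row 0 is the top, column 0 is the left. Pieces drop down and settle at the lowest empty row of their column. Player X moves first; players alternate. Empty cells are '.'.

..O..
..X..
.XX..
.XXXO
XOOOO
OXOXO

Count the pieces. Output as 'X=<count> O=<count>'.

X=9 O=9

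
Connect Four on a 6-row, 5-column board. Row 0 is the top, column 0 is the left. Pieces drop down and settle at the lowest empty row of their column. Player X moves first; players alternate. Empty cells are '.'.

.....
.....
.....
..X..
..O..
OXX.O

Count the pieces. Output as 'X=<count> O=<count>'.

X=3 O=3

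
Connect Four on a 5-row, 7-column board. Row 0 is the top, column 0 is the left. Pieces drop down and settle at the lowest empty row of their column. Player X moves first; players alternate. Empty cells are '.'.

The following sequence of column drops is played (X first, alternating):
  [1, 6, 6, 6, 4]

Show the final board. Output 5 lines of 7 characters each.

Move 1: X drops in col 1, lands at row 4
Move 2: O drops in col 6, lands at row 4
Move 3: X drops in col 6, lands at row 3
Move 4: O drops in col 6, lands at row 2
Move 5: X drops in col 4, lands at row 4

Answer: .......
.......
......O
......X
.X..X.O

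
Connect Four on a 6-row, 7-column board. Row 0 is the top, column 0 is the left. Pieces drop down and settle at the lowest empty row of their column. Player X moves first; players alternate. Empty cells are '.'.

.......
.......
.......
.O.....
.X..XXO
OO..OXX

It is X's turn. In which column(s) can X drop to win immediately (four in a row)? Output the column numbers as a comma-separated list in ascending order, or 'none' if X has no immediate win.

Answer: none

Derivation:
col 0: drop X → no win
col 1: drop X → no win
col 2: drop X → no win
col 3: drop X → no win
col 4: drop X → no win
col 5: drop X → no win
col 6: drop X → no win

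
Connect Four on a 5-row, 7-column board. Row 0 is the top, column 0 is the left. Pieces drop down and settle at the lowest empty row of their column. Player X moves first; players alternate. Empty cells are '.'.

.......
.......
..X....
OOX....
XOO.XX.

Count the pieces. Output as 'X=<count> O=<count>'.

X=5 O=4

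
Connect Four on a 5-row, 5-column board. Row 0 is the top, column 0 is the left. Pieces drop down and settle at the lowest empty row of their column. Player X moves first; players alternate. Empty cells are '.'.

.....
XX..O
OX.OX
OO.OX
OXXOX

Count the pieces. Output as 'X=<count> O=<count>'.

X=8 O=8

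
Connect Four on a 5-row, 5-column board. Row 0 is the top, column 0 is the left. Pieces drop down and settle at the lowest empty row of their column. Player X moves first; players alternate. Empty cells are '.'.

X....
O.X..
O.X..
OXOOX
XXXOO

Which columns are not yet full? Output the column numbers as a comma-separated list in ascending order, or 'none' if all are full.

Answer: 1,2,3,4

Derivation:
col 0: top cell = 'X' → FULL
col 1: top cell = '.' → open
col 2: top cell = '.' → open
col 3: top cell = '.' → open
col 4: top cell = '.' → open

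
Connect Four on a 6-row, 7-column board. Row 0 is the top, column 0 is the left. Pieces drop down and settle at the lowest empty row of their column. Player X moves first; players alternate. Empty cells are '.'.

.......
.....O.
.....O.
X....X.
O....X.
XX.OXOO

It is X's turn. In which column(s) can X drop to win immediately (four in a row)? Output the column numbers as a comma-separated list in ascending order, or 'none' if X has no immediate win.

Answer: none

Derivation:
col 0: drop X → no win
col 1: drop X → no win
col 2: drop X → no win
col 3: drop X → no win
col 4: drop X → no win
col 5: drop X → no win
col 6: drop X → no win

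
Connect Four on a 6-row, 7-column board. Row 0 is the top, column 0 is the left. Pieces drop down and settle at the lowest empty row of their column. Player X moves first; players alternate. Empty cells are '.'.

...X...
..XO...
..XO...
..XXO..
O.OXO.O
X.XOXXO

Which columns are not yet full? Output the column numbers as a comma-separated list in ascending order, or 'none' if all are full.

col 0: top cell = '.' → open
col 1: top cell = '.' → open
col 2: top cell = '.' → open
col 3: top cell = 'X' → FULL
col 4: top cell = '.' → open
col 5: top cell = '.' → open
col 6: top cell = '.' → open

Answer: 0,1,2,4,5,6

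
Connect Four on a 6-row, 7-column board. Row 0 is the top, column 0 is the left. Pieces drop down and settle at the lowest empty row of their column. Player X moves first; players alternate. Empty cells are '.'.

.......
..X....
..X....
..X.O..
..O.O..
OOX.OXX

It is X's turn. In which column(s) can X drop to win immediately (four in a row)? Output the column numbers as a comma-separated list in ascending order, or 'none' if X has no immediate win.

col 0: drop X → no win
col 1: drop X → no win
col 2: drop X → WIN!
col 3: drop X → no win
col 4: drop X → no win
col 5: drop X → no win
col 6: drop X → no win

Answer: 2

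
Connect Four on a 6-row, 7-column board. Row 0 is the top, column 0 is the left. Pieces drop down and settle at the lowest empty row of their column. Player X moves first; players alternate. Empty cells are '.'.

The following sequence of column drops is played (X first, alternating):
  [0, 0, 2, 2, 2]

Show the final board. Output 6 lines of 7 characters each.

Answer: .......
.......
.......
..X....
O.O....
X.X....

Derivation:
Move 1: X drops in col 0, lands at row 5
Move 2: O drops in col 0, lands at row 4
Move 3: X drops in col 2, lands at row 5
Move 4: O drops in col 2, lands at row 4
Move 5: X drops in col 2, lands at row 3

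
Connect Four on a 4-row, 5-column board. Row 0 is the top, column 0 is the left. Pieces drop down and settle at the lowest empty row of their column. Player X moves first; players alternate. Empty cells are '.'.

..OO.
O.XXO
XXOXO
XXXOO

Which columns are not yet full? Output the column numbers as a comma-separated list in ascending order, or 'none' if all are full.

Answer: 0,1,4

Derivation:
col 0: top cell = '.' → open
col 1: top cell = '.' → open
col 2: top cell = 'O' → FULL
col 3: top cell = 'O' → FULL
col 4: top cell = '.' → open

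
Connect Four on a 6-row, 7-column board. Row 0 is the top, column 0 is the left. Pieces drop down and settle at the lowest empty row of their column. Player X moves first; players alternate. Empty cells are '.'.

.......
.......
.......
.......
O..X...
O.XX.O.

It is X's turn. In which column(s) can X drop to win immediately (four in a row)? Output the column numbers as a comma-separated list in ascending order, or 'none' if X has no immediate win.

col 0: drop X → no win
col 1: drop X → no win
col 2: drop X → no win
col 3: drop X → no win
col 4: drop X → no win
col 5: drop X → no win
col 6: drop X → no win

Answer: none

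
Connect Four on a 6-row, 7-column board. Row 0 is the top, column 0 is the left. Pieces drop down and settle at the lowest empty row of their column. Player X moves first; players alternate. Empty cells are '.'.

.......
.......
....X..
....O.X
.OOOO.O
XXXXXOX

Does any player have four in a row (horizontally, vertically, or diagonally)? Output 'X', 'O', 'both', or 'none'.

both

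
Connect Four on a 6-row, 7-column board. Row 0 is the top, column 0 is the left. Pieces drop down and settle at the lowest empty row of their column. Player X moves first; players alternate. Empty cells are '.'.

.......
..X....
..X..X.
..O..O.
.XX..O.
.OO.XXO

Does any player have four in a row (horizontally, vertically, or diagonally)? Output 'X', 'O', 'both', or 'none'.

none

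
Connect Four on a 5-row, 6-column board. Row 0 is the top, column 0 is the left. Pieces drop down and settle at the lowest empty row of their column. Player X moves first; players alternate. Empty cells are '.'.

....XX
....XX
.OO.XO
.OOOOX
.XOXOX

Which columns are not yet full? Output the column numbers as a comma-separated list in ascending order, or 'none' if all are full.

col 0: top cell = '.' → open
col 1: top cell = '.' → open
col 2: top cell = '.' → open
col 3: top cell = '.' → open
col 4: top cell = 'X' → FULL
col 5: top cell = 'X' → FULL

Answer: 0,1,2,3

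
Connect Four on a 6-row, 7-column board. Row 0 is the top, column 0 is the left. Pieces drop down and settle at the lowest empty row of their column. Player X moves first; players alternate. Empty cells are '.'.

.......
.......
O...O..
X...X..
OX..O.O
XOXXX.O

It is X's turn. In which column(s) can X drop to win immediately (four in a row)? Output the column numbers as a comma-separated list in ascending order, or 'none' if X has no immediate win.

col 0: drop X → no win
col 1: drop X → no win
col 2: drop X → no win
col 3: drop X → no win
col 4: drop X → no win
col 5: drop X → WIN!
col 6: drop X → no win

Answer: 5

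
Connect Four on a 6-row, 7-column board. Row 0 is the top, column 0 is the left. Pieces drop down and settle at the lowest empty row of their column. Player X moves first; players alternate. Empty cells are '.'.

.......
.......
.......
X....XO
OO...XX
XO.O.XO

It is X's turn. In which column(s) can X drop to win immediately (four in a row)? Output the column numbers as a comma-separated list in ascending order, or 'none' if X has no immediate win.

col 0: drop X → no win
col 1: drop X → no win
col 2: drop X → no win
col 3: drop X → no win
col 4: drop X → no win
col 5: drop X → WIN!
col 6: drop X → no win

Answer: 5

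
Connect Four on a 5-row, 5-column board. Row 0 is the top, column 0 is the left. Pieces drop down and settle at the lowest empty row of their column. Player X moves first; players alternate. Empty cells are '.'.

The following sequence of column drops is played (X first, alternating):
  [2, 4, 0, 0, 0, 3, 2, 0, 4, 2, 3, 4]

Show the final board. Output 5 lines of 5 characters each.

Answer: .....
O....
X.O.O
O.XXX
X.XOO

Derivation:
Move 1: X drops in col 2, lands at row 4
Move 2: O drops in col 4, lands at row 4
Move 3: X drops in col 0, lands at row 4
Move 4: O drops in col 0, lands at row 3
Move 5: X drops in col 0, lands at row 2
Move 6: O drops in col 3, lands at row 4
Move 7: X drops in col 2, lands at row 3
Move 8: O drops in col 0, lands at row 1
Move 9: X drops in col 4, lands at row 3
Move 10: O drops in col 2, lands at row 2
Move 11: X drops in col 3, lands at row 3
Move 12: O drops in col 4, lands at row 2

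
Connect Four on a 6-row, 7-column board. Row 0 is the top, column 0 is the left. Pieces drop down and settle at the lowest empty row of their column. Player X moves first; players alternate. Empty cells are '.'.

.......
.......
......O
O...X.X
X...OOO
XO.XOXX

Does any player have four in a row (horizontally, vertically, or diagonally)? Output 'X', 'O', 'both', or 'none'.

none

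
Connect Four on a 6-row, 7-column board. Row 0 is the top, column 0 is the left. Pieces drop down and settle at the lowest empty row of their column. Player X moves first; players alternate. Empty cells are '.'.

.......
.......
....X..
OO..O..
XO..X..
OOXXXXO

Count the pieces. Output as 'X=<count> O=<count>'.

X=7 O=7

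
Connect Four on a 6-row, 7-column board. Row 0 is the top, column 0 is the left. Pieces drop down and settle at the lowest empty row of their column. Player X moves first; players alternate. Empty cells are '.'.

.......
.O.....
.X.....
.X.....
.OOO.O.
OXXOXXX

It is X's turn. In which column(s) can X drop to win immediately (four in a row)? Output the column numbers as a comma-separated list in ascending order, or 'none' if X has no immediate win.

Answer: none

Derivation:
col 0: drop X → no win
col 1: drop X → no win
col 2: drop X → no win
col 3: drop X → no win
col 4: drop X → no win
col 5: drop X → no win
col 6: drop X → no win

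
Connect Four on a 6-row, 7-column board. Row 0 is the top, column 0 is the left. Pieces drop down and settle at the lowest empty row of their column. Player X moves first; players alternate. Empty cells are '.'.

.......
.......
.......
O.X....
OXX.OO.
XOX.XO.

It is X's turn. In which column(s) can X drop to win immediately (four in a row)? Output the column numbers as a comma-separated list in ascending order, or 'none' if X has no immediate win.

Answer: 2

Derivation:
col 0: drop X → no win
col 1: drop X → no win
col 2: drop X → WIN!
col 3: drop X → no win
col 4: drop X → no win
col 5: drop X → no win
col 6: drop X → no win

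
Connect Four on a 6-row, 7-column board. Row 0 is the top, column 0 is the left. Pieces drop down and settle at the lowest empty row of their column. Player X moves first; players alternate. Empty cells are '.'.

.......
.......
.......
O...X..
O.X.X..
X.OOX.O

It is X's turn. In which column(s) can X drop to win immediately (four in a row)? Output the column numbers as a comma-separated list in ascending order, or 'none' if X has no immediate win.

col 0: drop X → no win
col 1: drop X → no win
col 2: drop X → no win
col 3: drop X → no win
col 4: drop X → WIN!
col 5: drop X → no win
col 6: drop X → no win

Answer: 4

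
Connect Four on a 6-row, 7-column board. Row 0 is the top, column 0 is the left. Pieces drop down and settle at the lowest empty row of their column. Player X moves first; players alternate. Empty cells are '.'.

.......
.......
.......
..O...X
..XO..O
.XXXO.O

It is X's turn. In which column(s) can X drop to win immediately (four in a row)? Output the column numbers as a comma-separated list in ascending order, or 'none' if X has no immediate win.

col 0: drop X → WIN!
col 1: drop X → no win
col 2: drop X → no win
col 3: drop X → no win
col 4: drop X → no win
col 5: drop X → no win
col 6: drop X → no win

Answer: 0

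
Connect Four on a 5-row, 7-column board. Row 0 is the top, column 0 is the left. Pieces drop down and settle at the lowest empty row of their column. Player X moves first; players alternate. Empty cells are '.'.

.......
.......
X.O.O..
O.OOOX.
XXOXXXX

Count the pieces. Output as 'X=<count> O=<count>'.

X=8 O=7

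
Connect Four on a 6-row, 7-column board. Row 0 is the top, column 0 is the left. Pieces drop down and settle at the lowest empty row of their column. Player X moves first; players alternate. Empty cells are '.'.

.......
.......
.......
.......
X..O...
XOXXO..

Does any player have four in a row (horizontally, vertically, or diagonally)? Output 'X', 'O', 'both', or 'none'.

none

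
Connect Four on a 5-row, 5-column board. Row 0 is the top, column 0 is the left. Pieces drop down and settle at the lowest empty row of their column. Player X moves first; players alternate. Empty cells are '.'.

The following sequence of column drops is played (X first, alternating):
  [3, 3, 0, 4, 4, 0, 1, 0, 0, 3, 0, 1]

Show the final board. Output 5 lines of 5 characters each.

Move 1: X drops in col 3, lands at row 4
Move 2: O drops in col 3, lands at row 3
Move 3: X drops in col 0, lands at row 4
Move 4: O drops in col 4, lands at row 4
Move 5: X drops in col 4, lands at row 3
Move 6: O drops in col 0, lands at row 3
Move 7: X drops in col 1, lands at row 4
Move 8: O drops in col 0, lands at row 2
Move 9: X drops in col 0, lands at row 1
Move 10: O drops in col 3, lands at row 2
Move 11: X drops in col 0, lands at row 0
Move 12: O drops in col 1, lands at row 3

Answer: X....
X....
O..O.
OO.OX
XX.XO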